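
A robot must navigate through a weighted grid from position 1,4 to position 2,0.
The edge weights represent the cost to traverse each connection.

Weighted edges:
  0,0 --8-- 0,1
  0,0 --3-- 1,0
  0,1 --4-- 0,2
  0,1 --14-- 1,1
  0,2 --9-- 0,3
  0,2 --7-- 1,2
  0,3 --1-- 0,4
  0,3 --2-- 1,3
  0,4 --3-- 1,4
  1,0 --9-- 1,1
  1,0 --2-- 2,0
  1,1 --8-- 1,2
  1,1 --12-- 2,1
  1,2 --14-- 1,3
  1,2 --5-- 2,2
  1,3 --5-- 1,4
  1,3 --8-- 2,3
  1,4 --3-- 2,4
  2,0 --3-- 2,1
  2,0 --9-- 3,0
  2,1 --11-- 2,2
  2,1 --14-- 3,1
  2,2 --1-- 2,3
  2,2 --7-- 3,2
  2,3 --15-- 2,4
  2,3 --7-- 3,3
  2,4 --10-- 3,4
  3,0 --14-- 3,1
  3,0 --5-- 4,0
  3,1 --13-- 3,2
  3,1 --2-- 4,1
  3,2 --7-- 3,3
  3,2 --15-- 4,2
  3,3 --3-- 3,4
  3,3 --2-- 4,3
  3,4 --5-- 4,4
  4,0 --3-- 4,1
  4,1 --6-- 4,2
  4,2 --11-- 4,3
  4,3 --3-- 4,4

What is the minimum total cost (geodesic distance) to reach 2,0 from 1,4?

Shortest path: 1,4 → 1,3 → 2,3 → 2,2 → 2,1 → 2,0, total weight = 28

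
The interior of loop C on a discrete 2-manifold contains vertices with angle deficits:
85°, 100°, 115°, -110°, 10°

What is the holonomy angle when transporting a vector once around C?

Holonomy = total enclosed curvature = 85° + 100° + 115° + (-110°) + 10° = 200°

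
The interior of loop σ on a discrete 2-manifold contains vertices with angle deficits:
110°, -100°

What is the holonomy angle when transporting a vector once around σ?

Holonomy = total enclosed curvature = 110° + (-100°) = 10°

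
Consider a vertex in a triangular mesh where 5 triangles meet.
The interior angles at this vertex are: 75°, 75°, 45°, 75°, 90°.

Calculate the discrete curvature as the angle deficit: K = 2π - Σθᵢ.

Sum of angles = 360°. K = 360° - 360° = 0° = 0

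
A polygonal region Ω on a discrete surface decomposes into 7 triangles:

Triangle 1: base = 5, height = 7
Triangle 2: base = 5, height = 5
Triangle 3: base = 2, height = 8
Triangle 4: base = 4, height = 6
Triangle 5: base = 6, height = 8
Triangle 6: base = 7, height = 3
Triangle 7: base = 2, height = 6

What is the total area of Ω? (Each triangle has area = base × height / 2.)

(1/2)×5×7 + (1/2)×5×5 + (1/2)×2×8 + (1/2)×4×6 + (1/2)×6×8 + (1/2)×7×3 + (1/2)×2×6 = 90.5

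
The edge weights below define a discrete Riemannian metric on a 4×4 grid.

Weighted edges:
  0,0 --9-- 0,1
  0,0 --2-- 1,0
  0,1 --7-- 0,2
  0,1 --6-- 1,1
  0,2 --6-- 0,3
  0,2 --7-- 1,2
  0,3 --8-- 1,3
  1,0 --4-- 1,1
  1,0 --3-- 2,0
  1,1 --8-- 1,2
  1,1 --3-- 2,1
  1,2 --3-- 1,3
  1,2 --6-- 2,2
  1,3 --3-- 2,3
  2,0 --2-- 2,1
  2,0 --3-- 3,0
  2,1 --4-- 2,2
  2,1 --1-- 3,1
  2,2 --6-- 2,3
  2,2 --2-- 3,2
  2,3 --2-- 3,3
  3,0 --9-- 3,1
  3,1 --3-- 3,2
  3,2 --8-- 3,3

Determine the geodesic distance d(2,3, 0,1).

Shortest path: 2,3 → 2,2 → 2,1 → 1,1 → 0,1, total weight = 19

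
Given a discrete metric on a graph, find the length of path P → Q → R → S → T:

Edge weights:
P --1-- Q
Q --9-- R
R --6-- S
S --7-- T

Arc length = 1 + 9 + 6 + 7 = 23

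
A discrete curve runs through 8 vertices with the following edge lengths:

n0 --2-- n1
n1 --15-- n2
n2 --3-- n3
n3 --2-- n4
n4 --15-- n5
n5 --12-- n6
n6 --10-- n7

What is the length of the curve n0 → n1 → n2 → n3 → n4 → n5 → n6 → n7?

Arc length = 2 + 15 + 3 + 2 + 15 + 12 + 10 = 59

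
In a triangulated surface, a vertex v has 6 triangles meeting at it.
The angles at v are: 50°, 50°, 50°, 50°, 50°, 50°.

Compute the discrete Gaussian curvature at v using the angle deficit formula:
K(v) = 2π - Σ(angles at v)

Sum of angles = 300°. K = 360° - 300° = 60° = π/3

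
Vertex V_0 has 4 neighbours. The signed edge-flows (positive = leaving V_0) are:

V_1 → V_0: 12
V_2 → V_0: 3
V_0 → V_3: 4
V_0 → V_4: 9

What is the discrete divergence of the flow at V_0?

Divergence = sum of outgoing flows = (-12) + (-3) + 4 + 9 = -2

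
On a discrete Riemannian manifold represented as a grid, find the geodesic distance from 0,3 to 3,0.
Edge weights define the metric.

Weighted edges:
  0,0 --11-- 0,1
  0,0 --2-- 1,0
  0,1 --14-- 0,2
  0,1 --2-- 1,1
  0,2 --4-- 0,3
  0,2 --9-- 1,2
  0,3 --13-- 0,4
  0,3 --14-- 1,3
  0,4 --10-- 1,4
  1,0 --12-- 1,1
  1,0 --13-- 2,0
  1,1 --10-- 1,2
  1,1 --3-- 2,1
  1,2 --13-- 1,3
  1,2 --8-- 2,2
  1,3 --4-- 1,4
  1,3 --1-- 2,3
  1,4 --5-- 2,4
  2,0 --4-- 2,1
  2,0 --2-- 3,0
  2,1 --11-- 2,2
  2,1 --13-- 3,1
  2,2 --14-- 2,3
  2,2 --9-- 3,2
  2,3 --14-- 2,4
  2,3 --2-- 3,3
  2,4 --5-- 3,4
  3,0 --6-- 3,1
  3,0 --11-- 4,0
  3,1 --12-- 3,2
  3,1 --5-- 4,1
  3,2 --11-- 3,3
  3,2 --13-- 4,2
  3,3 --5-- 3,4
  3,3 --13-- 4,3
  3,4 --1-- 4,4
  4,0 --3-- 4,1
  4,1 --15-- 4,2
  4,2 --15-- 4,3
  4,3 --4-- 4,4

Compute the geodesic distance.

Shortest path: 0,3 → 0,2 → 0,1 → 1,1 → 2,1 → 2,0 → 3,0, total weight = 29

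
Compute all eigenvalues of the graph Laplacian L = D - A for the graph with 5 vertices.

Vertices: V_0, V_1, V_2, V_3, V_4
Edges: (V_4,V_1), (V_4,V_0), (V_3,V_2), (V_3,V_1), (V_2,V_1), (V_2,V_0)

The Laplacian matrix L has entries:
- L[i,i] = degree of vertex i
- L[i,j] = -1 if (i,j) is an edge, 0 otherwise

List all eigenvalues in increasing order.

Degrees: deg(V_0) = 2, deg(V_1) = 3, deg(V_2) = 3, deg(V_3) = 2, deg(V_4) = 2.
L = D − A with rows/columns ordered (V_0, V_1, V_2, V_3, V_4):
  [ 2,  0, -1,  0, -1]
  [ 0,  3, -1, -1, -1]
  [-1, -1,  3, -1,  0]
  [ 0, -1, -1,  2,  0]
  [-1, -1,  0,  0,  2]
Characteristic polynomial: det(λI − L) = λ(λ² − 5λ + 5)(λ² − 7λ + 11).
Roots: λ = 0; (λ² − 5λ + 5) = 0 ⇒ λ = (5 ± √5)/2 ≈ 1.382, 3.618; (λ² − 7λ + 11) = 0 ⇒ λ = (7 ± √5)/2 ≈ 2.382, 4.618.
(Check: the roots sum (with multiplicity) to 12, matching trace L = Σdeg = 2·6 = 12.)
Laplacian eigenvalues (increasing order): [0.0, 1.382, 2.382, 3.618, 4.618]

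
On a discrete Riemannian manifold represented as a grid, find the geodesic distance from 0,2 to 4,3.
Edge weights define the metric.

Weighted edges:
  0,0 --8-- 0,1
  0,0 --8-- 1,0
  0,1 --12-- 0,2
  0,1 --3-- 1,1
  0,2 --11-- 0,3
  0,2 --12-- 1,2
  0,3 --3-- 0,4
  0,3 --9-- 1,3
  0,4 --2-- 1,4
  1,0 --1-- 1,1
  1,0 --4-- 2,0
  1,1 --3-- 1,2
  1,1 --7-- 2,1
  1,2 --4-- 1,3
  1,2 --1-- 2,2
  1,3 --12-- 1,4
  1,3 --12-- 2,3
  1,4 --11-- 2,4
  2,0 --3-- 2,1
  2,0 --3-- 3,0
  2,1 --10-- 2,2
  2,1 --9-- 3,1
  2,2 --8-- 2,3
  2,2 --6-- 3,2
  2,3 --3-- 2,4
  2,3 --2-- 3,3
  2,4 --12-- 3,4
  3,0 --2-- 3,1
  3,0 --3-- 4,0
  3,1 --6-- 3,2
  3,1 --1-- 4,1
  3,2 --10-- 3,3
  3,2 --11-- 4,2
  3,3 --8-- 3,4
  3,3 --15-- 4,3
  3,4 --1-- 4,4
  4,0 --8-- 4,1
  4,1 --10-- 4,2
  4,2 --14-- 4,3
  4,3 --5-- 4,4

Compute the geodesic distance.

Shortest path: 0,2 → 1,2 → 2,2 → 2,3 → 3,3 → 3,4 → 4,4 → 4,3, total weight = 37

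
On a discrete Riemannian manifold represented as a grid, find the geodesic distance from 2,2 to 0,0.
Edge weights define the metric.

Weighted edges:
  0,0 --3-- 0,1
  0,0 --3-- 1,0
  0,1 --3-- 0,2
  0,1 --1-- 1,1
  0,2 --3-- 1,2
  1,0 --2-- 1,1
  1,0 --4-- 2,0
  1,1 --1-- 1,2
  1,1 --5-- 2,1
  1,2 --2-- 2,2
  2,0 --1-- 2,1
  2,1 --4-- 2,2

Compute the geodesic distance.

Shortest path: 2,2 → 1,2 → 1,1 → 0,1 → 0,0, total weight = 7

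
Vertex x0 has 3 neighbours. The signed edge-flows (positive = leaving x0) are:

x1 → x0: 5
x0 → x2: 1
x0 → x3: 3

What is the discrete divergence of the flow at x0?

Divergence = sum of outgoing flows = (-5) + 1 + 3 = -1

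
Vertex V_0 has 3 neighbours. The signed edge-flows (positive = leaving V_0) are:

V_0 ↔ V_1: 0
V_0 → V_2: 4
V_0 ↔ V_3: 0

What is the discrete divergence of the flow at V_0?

Divergence = sum of outgoing flows = 0 + 4 + 0 = 4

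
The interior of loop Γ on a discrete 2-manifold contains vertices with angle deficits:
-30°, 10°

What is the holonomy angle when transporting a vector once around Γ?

Holonomy = total enclosed curvature = (-30°) + 10° = -20°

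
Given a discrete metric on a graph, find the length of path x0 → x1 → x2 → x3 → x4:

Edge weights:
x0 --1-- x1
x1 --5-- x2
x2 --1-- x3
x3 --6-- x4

Arc length = 1 + 5 + 1 + 6 = 13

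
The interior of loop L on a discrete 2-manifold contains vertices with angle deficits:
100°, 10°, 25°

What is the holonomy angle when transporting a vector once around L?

Holonomy = total enclosed curvature = 100° + 10° + 25° = 135°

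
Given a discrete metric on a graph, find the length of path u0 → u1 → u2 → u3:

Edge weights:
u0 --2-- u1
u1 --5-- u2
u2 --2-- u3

Arc length = 2 + 5 + 2 = 9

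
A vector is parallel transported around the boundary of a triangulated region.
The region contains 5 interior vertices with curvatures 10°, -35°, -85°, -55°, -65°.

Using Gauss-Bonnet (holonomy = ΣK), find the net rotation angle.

Holonomy = total enclosed curvature = 10° + (-35°) + (-85°) + (-55°) + (-65°) = -230°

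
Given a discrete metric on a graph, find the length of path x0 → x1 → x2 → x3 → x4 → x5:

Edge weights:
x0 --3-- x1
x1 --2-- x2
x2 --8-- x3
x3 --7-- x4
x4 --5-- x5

Arc length = 3 + 2 + 8 + 7 + 5 = 25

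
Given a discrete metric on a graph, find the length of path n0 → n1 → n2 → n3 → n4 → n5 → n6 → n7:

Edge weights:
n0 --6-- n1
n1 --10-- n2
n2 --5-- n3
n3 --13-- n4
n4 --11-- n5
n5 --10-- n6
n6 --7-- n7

Arc length = 6 + 10 + 5 + 13 + 11 + 10 + 7 = 62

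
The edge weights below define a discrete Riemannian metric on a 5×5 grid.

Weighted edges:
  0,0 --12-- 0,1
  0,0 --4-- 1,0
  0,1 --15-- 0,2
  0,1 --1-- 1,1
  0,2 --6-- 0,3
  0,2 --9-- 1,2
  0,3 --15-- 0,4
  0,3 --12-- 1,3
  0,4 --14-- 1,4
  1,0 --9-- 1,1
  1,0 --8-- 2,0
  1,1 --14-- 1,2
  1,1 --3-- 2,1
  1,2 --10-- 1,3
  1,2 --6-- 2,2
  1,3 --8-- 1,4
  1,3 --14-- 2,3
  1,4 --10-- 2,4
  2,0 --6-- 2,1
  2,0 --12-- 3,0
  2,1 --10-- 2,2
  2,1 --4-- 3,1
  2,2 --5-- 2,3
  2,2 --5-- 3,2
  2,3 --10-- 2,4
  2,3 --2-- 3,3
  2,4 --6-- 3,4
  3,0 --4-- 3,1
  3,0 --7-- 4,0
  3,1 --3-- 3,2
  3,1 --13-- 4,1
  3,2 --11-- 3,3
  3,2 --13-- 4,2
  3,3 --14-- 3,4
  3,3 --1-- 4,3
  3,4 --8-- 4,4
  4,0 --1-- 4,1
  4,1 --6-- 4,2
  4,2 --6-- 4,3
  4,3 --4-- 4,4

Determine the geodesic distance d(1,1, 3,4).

Shortest path: 1,1 → 2,1 → 2,2 → 2,3 → 3,3 → 4,3 → 4,4 → 3,4, total weight = 33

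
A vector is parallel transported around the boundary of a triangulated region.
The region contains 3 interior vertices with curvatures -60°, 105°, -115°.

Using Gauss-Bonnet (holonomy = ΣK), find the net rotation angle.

Holonomy = total enclosed curvature = (-60°) + 105° + (-115°) = -70°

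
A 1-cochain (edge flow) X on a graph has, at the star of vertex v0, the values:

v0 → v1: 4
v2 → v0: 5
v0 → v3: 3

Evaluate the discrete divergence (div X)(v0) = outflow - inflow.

Divergence = sum of outgoing flows = 4 + (-5) + 3 = 2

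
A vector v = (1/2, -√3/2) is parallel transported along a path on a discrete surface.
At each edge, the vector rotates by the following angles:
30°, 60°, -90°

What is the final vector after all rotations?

Total rotation: 30° + 60° + (-90°) = 0°. Final vector: (0.5000, -0.8660)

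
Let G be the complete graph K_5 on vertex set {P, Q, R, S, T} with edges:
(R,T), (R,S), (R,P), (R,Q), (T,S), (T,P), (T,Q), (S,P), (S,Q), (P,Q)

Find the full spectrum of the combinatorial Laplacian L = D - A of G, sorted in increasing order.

For the complete graph K_n, L = nI − J (J = all-ones matrix). J has eigenvalues n (once, eigenvector 𝟙) and 0 (multiplicity n−1), so L has eigenvalues 0 (once) and n (multiplicity n−1). Here n = 5: eigenvalue 0 once and 5 with multiplicity 4.
Laplacian eigenvalues (increasing order): [0.0, 5.0, 5.0, 5.0, 5.0]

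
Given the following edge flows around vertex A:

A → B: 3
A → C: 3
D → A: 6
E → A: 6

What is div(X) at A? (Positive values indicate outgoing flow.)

Divergence = sum of outgoing flows = 3 + 3 + (-6) + (-6) = -6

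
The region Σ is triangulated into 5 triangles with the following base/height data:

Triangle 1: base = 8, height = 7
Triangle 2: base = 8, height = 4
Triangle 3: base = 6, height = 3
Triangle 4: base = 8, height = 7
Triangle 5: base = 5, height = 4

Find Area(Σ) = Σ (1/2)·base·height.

(1/2)×8×7 + (1/2)×8×4 + (1/2)×6×3 + (1/2)×8×7 + (1/2)×5×4 = 91.0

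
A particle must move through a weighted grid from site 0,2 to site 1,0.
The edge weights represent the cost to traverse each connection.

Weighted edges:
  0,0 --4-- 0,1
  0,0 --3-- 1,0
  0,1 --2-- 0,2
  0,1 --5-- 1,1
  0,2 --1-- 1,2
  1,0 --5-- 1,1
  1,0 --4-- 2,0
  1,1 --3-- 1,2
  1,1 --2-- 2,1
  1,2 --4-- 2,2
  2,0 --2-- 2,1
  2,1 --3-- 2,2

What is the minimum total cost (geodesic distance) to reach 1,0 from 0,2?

Shortest path: 0,2 → 1,2 → 1,1 → 1,0, total weight = 9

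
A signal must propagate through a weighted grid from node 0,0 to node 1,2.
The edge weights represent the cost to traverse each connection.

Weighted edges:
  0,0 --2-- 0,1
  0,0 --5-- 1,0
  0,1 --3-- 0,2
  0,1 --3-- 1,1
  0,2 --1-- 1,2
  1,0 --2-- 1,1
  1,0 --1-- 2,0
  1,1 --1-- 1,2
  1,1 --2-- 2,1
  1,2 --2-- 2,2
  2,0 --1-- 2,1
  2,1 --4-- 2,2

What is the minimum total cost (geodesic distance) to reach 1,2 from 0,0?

Shortest path: 0,0 → 0,1 → 0,2 → 1,2, total weight = 6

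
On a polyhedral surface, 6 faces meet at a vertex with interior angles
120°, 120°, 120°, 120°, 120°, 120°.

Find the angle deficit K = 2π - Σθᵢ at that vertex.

Sum of angles = 720°. K = 360° - 720° = -360°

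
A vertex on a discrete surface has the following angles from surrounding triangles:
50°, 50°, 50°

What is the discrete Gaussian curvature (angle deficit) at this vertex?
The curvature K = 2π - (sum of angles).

Sum of angles = 150°. K = 360° - 150° = 210° = 7π/6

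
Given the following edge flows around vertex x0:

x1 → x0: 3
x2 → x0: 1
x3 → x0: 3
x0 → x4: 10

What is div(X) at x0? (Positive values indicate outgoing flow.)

Divergence = sum of outgoing flows = (-3) + (-1) + (-3) + 10 = 3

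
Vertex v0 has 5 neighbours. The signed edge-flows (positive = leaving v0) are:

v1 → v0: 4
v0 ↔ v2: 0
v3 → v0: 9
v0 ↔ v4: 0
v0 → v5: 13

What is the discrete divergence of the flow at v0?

Divergence = sum of outgoing flows = (-4) + 0 + (-9) + 0 + 13 = 0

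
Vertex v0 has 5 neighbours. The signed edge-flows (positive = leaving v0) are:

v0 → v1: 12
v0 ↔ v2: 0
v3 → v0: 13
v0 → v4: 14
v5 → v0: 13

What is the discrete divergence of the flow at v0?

Divergence = sum of outgoing flows = 12 + 0 + (-13) + 14 + (-13) = 0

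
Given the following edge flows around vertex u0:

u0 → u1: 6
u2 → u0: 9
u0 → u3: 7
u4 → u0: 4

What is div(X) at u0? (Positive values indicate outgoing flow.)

Divergence = sum of outgoing flows = 6 + (-9) + 7 + (-4) = 0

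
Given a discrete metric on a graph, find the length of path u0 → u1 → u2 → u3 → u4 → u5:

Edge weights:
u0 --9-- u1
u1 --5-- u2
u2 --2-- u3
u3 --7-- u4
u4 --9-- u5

Arc length = 9 + 5 + 2 + 7 + 9 = 32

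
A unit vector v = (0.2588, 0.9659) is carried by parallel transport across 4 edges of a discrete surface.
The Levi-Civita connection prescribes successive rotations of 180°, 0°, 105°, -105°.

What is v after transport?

Total rotation: 180° + 0° + 105° + (-105°) = 180°. Final vector: (-0.2588, -0.9659)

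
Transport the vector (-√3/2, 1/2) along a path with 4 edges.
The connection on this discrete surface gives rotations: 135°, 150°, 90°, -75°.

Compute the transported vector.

Total rotation: 135° + 150° + 90° + (-75°) = 300° ≡ -60° (mod 360°). Final vector: (0, 1)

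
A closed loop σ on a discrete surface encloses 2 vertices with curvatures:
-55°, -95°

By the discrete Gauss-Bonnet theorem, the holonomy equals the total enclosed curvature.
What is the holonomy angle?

Holonomy = total enclosed curvature = (-55°) + (-95°) = -150°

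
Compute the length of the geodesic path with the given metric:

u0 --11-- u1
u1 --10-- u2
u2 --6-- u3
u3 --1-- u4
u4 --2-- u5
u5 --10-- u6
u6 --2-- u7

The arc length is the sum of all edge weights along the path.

Arc length = 11 + 10 + 6 + 1 + 2 + 10 + 2 = 42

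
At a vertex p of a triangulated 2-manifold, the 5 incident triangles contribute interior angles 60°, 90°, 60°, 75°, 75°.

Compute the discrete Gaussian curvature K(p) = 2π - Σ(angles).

Sum of angles = 360°. K = 360° - 360° = 0°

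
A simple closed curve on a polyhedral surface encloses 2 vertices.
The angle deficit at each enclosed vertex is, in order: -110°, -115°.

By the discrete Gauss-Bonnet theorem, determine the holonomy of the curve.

Holonomy = total enclosed curvature = (-110°) + (-115°) = -225°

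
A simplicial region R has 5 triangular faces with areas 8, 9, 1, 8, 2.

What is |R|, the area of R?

8 + 9 + 1 + 8 + 2 = 28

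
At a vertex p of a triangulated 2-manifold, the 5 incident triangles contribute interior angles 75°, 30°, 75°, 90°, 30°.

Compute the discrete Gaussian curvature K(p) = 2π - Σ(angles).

Sum of angles = 300°. K = 360° - 300° = 60°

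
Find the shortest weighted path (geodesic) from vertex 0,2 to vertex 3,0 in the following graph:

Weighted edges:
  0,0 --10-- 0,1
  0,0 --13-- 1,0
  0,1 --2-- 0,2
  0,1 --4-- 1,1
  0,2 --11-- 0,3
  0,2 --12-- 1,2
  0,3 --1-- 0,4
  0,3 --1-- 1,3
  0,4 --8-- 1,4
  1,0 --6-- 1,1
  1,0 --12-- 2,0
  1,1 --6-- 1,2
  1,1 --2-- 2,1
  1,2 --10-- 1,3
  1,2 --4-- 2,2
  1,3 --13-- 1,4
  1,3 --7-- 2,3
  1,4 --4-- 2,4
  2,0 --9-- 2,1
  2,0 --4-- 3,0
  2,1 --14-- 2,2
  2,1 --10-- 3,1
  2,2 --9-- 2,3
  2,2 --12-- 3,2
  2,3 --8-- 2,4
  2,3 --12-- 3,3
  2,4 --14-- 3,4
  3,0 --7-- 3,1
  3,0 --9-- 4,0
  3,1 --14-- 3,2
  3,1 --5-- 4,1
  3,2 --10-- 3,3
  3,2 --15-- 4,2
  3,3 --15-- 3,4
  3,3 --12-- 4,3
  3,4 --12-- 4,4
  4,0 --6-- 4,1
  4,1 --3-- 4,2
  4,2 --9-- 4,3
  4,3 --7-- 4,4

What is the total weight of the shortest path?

Shortest path: 0,2 → 0,1 → 1,1 → 2,1 → 2,0 → 3,0, total weight = 21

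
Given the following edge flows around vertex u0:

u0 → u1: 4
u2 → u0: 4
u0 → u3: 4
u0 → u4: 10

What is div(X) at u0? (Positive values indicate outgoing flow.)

Divergence = sum of outgoing flows = 4 + (-4) + 4 + 10 = 14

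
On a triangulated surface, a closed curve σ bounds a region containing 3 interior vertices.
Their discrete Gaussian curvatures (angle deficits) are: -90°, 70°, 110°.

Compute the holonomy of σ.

Holonomy = total enclosed curvature = (-90°) + 70° + 110° = 90°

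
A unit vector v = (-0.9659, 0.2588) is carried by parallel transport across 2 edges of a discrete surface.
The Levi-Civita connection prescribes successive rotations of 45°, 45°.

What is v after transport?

Total rotation: 45° + 45° = 90°. Final vector: (-0.2588, -0.9659)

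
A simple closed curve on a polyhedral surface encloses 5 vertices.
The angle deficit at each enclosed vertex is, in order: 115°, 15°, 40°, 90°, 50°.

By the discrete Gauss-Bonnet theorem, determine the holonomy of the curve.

Holonomy = total enclosed curvature = 115° + 15° + 40° + 90° + 50° = 310°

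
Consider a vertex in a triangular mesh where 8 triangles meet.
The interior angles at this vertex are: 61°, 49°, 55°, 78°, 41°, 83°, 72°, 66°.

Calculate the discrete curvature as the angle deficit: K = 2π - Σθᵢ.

Sum of angles = 505°. K = 360° - 505° = -145° = -29π/36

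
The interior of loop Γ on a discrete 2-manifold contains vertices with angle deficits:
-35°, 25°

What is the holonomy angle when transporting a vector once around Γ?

Holonomy = total enclosed curvature = (-35°) + 25° = -10°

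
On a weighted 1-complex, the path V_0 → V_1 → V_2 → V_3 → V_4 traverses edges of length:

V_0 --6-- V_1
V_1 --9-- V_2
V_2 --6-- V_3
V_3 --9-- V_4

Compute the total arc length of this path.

Arc length = 6 + 9 + 6 + 9 = 30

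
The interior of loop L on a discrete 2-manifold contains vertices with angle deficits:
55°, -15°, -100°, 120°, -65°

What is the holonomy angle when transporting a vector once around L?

Holonomy = total enclosed curvature = 55° + (-15°) + (-100°) + 120° + (-65°) = -5°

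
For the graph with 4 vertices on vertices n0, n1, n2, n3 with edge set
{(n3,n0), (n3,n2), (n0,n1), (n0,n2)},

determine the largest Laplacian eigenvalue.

Degrees: deg(n0) = 3, deg(n1) = 1, deg(n2) = 2, deg(n3) = 2.
L = D − A with rows/columns ordered (n0, n1, n2, n3):
  [ 3, -1, -1, -1]
  [-1,  1,  0,  0]
  [-1,  0,  2, -1]
  [-1,  0, -1,  2]
Characteristic polynomial: det(λI − L) = λ(λ − 1)(λ − 3)(λ − 4).
Roots: λ = 0; (λ − 1) = 0 ⇒ λ = 1; (λ − 3) = 0 ⇒ λ = 3; (λ − 4) = 0 ⇒ λ = 4.
(Check: the roots sum (with multiplicity) to 8, matching trace L = Σdeg = 2·4 = 8.)
Laplacian eigenvalues: [0.0, 1.0, 3.0, 4.0]. Largest eigenvalue (spectral radius) = 4.0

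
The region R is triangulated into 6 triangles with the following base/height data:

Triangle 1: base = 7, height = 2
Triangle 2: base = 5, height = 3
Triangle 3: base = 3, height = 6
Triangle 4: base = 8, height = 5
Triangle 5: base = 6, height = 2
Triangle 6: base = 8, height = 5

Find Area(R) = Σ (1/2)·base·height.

(1/2)×7×2 + (1/2)×5×3 + (1/2)×3×6 + (1/2)×8×5 + (1/2)×6×2 + (1/2)×8×5 = 69.5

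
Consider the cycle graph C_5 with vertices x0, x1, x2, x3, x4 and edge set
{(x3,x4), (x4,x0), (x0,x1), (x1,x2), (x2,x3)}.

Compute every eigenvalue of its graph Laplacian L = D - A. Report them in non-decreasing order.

The cycle graph C_n has Laplacian eigenvalues λ_k = 2 − 2cos(2πk/n), k = 0, 1, …, n−1. Here n = 5:
k=0: 2 − 2cos(0) = 0.0; k=1: 2 − 2cos(2π/5) = 1.382; k=2: 2 − 2cos(4π/5) = 3.618; k=3: 2 − 2cos(6π/5) = 3.618; k=4: 2 − 2cos(8π/5) = 1.382.
Laplacian eigenvalues (increasing order): [0.0, 1.382, 1.382, 3.618, 3.618]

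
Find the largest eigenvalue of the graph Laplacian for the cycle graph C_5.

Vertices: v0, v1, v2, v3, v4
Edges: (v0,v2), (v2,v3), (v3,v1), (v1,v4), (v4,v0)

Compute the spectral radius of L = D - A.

The cycle graph C_n has Laplacian eigenvalues λ_k = 2 − 2cos(2πk/n), k = 0, 1, …, n−1. Here n = 5:
k=0: 2 − 2cos(0) = 0.0; k=1: 2 − 2cos(2π/5) = 1.382; k=2: 2 − 2cos(4π/5) = 3.618; k=3: 2 − 2cos(6π/5) = 3.618; k=4: 2 − 2cos(8π/5) = 1.382.
Laplacian eigenvalues: [0.0, 1.382, 1.382, 3.618, 3.618]. Largest eigenvalue (spectral radius) = 3.618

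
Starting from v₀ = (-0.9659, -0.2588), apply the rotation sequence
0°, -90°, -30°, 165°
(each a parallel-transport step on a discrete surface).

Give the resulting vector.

Total rotation: 0° + (-90°) + (-30°) + 165° = 45°. Final vector: (-0.5000, -0.8660)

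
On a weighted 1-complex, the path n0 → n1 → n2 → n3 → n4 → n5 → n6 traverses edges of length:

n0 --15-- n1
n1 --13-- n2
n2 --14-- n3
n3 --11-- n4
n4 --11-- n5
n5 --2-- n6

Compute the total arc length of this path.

Arc length = 15 + 13 + 14 + 11 + 11 + 2 = 66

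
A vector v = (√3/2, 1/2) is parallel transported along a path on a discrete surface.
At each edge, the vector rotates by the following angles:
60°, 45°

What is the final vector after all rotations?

Total rotation: 60° + 45° = 105°. Final vector: (-0.7071, 0.7071)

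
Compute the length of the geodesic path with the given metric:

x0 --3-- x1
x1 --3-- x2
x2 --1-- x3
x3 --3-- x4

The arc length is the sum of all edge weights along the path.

Arc length = 3 + 3 + 1 + 3 = 10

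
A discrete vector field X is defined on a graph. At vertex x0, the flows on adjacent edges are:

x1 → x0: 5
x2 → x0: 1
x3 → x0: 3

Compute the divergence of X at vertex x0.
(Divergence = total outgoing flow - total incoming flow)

Divergence = sum of outgoing flows = (-5) + (-1) + (-3) = -9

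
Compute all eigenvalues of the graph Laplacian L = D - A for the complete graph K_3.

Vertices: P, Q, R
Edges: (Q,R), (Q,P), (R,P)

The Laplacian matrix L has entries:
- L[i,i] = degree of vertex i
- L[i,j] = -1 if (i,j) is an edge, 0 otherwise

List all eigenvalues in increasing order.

For the complete graph K_n, L = nI − J (J = all-ones matrix). J has eigenvalues n (once, eigenvector 𝟙) and 0 (multiplicity n−1), so L has eigenvalues 0 (once) and n (multiplicity n−1). Here n = 3: eigenvalue 0 once and 3 with multiplicity 2.
Laplacian eigenvalues (increasing order): [0.0, 3.0, 3.0]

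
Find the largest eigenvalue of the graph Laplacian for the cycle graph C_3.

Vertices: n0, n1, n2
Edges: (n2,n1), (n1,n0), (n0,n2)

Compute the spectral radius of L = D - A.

The cycle graph C_n has Laplacian eigenvalues λ_k = 2 − 2cos(2πk/n), k = 0, 1, …, n−1. Here n = 3:
k=0: 2 − 2cos(0) = 0.0; k=1: 2 − 2cos(2π/3) = 3.0; k=2: 2 − 2cos(4π/3) = 3.0.
Laplacian eigenvalues: [0.0, 3.0, 3.0]. Largest eigenvalue (spectral radius) = 3.0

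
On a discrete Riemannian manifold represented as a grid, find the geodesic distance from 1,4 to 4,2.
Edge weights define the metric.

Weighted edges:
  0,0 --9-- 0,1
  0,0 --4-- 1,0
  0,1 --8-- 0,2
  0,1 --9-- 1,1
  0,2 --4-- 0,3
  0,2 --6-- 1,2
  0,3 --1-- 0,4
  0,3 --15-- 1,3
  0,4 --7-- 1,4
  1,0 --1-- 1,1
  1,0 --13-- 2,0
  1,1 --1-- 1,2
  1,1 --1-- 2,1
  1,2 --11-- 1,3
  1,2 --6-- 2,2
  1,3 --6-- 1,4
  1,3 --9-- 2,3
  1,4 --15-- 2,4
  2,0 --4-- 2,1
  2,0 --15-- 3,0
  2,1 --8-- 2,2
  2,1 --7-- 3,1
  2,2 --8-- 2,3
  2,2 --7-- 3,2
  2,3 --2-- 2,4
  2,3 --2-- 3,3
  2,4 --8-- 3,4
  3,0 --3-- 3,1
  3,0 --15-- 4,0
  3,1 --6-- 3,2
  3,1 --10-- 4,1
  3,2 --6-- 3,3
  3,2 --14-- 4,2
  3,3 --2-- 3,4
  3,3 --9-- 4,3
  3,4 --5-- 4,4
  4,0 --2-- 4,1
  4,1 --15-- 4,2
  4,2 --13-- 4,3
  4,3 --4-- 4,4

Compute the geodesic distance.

Shortest path: 1,4 → 1,3 → 2,3 → 3,3 → 3,2 → 4,2, total weight = 37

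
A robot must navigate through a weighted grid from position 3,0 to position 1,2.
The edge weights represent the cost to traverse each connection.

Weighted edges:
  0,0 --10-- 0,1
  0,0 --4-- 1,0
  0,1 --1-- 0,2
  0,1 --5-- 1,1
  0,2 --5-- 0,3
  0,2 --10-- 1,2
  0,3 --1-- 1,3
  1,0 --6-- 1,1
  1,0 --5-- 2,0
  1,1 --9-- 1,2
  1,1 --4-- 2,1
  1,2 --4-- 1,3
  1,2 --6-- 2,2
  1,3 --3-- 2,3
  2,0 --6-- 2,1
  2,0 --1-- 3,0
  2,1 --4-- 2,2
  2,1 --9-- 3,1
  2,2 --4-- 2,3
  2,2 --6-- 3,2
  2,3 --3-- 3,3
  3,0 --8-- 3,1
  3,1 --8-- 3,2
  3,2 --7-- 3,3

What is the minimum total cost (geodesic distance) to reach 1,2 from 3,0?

Shortest path: 3,0 → 2,0 → 2,1 → 2,2 → 1,2, total weight = 17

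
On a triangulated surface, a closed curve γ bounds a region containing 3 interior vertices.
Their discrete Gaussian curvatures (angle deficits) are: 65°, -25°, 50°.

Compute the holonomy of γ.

Holonomy = total enclosed curvature = 65° + (-25°) + 50° = 90°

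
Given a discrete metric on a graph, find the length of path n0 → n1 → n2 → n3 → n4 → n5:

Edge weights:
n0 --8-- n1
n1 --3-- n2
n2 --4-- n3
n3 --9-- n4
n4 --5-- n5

Arc length = 8 + 3 + 4 + 9 + 5 = 29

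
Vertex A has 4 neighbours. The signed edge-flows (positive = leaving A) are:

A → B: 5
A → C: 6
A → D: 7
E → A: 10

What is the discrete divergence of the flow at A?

Divergence = sum of outgoing flows = 5 + 6 + 7 + (-10) = 8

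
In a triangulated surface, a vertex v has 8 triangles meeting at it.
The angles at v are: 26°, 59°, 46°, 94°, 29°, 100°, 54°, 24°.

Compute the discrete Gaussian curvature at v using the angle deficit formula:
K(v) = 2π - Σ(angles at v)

Sum of angles = 432°. K = 360° - 432° = -72° = -2π/5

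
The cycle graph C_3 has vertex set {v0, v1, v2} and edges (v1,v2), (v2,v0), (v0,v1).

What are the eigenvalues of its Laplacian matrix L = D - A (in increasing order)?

The cycle graph C_n has Laplacian eigenvalues λ_k = 2 − 2cos(2πk/n), k = 0, 1, …, n−1. Here n = 3:
k=0: 2 − 2cos(0) = 0.0; k=1: 2 − 2cos(2π/3) = 3.0; k=2: 2 − 2cos(4π/3) = 3.0.
Laplacian eigenvalues (increasing order): [0.0, 3.0, 3.0]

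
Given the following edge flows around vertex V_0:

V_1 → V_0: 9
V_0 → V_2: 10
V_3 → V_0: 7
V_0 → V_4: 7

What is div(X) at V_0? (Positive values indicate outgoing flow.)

Divergence = sum of outgoing flows = (-9) + 10 + (-7) + 7 = 1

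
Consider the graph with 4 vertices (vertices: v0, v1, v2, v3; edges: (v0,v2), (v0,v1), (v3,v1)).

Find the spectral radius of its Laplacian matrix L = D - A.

Degrees: deg(v0) = 2, deg(v1) = 2, deg(v2) = 1, deg(v3) = 1.
L = D − A with rows/columns ordered (v0, v1, v2, v3):
  [ 2, -1, -1,  0]
  [-1,  2,  0, -1]
  [-1,  0,  1,  0]
  [ 0, -1,  0,  1]
Characteristic polynomial: det(λI − L) = λ(λ² − 4λ + 2)(λ − 2).
Roots: λ = 0; (λ² − 4λ + 2) = 0 ⇒ λ = 2 ± √2 ≈ 0.5858, 3.4142; (λ − 2) = 0 ⇒ λ = 2.
(Check: the roots sum (with multiplicity) to 6, matching trace L = Σdeg = 2·3 = 6.)
Laplacian eigenvalues: [0.0, 0.5858, 2.0, 3.4142]. Largest eigenvalue (spectral radius) = 3.4142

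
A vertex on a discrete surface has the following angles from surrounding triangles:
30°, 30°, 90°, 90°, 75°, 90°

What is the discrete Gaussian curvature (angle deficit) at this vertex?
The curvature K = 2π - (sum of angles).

Sum of angles = 405°. K = 360° - 405° = -45°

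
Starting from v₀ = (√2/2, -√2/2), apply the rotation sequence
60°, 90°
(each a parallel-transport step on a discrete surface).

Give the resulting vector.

Total rotation: 60° + 90° = 150°. Final vector: (-0.2588, 0.9659)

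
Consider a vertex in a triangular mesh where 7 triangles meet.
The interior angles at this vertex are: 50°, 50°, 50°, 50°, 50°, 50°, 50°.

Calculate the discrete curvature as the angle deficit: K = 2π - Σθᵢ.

Sum of angles = 350°. K = 360° - 350° = 10°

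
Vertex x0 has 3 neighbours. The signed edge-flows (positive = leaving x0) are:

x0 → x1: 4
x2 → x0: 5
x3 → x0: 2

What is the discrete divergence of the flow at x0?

Divergence = sum of outgoing flows = 4 + (-5) + (-2) = -3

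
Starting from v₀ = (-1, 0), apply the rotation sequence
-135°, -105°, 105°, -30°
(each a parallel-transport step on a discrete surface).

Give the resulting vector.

Total rotation: (-135°) + (-105°) + 105° + (-30°) = -165°. Final vector: (0.9659, 0.2588)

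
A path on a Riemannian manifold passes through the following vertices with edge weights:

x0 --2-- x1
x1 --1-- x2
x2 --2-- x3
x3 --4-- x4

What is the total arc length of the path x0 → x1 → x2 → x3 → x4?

Arc length = 2 + 1 + 2 + 4 = 9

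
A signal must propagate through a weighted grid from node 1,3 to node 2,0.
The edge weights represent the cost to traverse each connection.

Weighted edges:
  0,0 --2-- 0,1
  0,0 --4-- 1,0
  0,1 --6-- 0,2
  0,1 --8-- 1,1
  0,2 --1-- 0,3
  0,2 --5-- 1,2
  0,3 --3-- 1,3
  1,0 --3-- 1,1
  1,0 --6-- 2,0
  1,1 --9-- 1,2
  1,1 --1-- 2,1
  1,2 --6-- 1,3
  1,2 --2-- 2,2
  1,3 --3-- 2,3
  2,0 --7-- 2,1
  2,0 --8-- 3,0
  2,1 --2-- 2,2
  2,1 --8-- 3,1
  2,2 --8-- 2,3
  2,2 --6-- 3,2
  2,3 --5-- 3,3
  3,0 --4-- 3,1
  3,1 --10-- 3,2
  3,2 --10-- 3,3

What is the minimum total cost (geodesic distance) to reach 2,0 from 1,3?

Shortest path: 1,3 → 1,2 → 2,2 → 2,1 → 2,0, total weight = 17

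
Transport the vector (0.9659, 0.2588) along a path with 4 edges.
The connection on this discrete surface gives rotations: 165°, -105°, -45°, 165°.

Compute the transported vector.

Total rotation: 165° + (-105°) + (-45°) + 165° = 180°. Final vector: (-0.9659, -0.2588)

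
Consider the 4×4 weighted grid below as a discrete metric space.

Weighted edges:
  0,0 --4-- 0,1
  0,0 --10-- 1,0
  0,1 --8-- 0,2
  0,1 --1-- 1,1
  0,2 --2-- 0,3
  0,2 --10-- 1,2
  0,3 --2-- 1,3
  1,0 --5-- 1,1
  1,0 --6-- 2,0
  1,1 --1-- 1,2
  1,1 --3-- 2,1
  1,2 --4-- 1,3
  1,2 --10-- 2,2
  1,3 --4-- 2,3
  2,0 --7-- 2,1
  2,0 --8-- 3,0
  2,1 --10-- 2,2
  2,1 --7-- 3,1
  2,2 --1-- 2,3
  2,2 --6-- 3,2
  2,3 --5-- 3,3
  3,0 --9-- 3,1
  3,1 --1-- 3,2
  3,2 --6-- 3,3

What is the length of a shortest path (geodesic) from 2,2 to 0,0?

Shortest path: 2,2 → 2,3 → 1,3 → 1,2 → 1,1 → 0,1 → 0,0, total weight = 15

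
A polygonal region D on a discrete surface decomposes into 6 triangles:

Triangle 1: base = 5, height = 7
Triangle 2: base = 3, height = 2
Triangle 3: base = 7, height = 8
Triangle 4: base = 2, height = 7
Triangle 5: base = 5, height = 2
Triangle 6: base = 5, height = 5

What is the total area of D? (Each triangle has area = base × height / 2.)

(1/2)×5×7 + (1/2)×3×2 + (1/2)×7×8 + (1/2)×2×7 + (1/2)×5×2 + (1/2)×5×5 = 73.0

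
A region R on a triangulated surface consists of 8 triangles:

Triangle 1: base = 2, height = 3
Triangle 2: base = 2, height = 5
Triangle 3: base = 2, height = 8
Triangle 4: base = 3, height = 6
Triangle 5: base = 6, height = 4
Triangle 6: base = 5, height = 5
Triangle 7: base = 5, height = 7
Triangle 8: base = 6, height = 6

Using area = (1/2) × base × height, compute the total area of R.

(1/2)×2×3 + (1/2)×2×5 + (1/2)×2×8 + (1/2)×3×6 + (1/2)×6×4 + (1/2)×5×5 + (1/2)×5×7 + (1/2)×6×6 = 85.0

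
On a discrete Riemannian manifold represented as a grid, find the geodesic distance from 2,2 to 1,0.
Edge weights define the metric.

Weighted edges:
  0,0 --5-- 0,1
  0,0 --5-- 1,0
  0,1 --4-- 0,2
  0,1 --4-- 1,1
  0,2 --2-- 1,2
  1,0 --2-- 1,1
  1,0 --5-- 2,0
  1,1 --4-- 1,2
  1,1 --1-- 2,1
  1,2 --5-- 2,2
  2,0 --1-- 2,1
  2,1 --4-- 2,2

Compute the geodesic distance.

Shortest path: 2,2 → 2,1 → 1,1 → 1,0, total weight = 7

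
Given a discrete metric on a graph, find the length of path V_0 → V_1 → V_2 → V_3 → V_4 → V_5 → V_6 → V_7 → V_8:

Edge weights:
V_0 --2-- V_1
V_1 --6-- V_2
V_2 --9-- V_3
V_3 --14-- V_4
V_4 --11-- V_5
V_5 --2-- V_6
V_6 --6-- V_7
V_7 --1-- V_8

Arc length = 2 + 6 + 9 + 14 + 11 + 2 + 6 + 1 = 51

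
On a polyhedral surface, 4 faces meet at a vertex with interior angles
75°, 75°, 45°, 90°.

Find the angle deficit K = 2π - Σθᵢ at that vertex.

Sum of angles = 285°. K = 360° - 285° = 75°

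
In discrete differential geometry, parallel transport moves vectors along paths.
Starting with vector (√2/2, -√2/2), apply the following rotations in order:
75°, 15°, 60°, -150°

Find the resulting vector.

Total rotation: 75° + 15° + 60° + (-150°) = 0°. Final vector: (0.7071, -0.7071)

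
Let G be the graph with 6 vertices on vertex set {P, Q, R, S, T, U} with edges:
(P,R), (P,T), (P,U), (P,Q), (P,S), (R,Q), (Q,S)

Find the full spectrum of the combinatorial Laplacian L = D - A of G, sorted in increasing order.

Degrees: deg(P) = 5, deg(Q) = 3, deg(R) = 2, deg(S) = 2, deg(T) = 1, deg(U) = 1.
L = D − A with rows/columns ordered (P, Q, R, S, T, U):
  [ 5, -1, -1, -1, -1, -1]
  [-1,  3, -1, -1,  0,  0]
  [-1, -1,  2,  0,  0,  0]
  [-1, -1,  0,  2,  0,  0]
  [-1,  0,  0,  0,  1,  0]
  [-1,  0,  0,  0,  0,  1]
Characteristic polynomial: det(λI − L) = λ(λ − 1)²(λ − 2)(λ − 4)(λ − 6).
Roots: λ = 0; (λ − 1) = 0 ⇒ λ = 1 (multiplicity 2); (λ − 2) = 0 ⇒ λ = 2; (λ − 4) = 0 ⇒ λ = 4; (λ − 6) = 0 ⇒ λ = 6.
(Check: the roots sum (with multiplicity) to 14, matching trace L = Σdeg = 2·7 = 14.)
Laplacian eigenvalues (increasing order): [0.0, 1.0, 1.0, 2.0, 4.0, 6.0]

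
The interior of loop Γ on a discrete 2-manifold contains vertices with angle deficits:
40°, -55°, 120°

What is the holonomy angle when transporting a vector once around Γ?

Holonomy = total enclosed curvature = 40° + (-55°) + 120° = 105°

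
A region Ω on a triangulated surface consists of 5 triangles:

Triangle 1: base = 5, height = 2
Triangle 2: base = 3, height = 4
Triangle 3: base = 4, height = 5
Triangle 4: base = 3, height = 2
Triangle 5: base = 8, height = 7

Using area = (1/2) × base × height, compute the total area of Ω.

(1/2)×5×2 + (1/2)×3×4 + (1/2)×4×5 + (1/2)×3×2 + (1/2)×8×7 = 52.0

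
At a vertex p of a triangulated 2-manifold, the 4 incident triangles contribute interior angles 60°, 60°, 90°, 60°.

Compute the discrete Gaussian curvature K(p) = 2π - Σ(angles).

Sum of angles = 270°. K = 360° - 270° = 90° = π/2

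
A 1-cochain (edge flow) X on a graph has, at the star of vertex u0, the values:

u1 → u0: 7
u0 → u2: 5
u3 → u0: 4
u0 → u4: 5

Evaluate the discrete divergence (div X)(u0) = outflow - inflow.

Divergence = sum of outgoing flows = (-7) + 5 + (-4) + 5 = -1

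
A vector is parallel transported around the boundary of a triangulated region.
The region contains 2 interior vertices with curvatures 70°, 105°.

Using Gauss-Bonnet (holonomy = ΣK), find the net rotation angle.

Holonomy = total enclosed curvature = 70° + 105° = 175°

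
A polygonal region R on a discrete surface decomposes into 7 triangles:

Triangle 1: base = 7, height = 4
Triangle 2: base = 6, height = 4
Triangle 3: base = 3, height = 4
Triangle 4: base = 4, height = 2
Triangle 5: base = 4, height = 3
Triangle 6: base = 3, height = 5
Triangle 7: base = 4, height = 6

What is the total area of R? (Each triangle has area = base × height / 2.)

(1/2)×7×4 + (1/2)×6×4 + (1/2)×3×4 + (1/2)×4×2 + (1/2)×4×3 + (1/2)×3×5 + (1/2)×4×6 = 61.5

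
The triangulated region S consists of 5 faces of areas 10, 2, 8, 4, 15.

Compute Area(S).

10 + 2 + 8 + 4 + 15 = 39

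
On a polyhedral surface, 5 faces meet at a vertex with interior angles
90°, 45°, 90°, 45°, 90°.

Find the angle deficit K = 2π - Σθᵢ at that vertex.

Sum of angles = 360°. K = 360° - 360° = 0° = 0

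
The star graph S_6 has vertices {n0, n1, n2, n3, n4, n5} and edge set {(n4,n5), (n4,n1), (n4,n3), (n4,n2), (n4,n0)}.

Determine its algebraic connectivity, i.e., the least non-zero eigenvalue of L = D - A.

The star S_6 is the complete bipartite graph K_{1,5} (one hub of degree 5, 5 leaves of degree 1). The Laplacian spectrum of K_{p,q} is 0, p (multiplicity q−1), q (multiplicity p−1), p+q. With p = 1, q = 5: 0 once, 1 with multiplicity 4, and 6 once. (Check: trace L = sum of degrees = 10 = 4·1 + 6.)
Laplacian eigenvalues: [0.0, 1.0, 1.0, 1.0, 1.0, 6.0]. Algebraic connectivity (smallest non-zero eigenvalue) = 1.0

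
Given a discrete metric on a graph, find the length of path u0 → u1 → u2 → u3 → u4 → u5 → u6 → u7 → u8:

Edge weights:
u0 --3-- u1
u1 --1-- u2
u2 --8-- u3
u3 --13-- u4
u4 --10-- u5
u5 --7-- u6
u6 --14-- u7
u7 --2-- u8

Arc length = 3 + 1 + 8 + 13 + 10 + 7 + 14 + 2 = 58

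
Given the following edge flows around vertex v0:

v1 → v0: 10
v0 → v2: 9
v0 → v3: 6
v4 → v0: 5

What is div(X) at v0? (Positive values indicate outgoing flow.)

Divergence = sum of outgoing flows = (-10) + 9 + 6 + (-5) = 0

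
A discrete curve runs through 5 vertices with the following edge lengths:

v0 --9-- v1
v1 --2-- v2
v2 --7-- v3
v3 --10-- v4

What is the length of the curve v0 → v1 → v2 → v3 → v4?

Arc length = 9 + 2 + 7 + 10 = 28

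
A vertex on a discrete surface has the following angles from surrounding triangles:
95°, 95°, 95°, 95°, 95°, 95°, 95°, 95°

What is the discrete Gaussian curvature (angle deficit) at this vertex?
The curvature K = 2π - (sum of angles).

Sum of angles = 760°. K = 360° - 760° = -400°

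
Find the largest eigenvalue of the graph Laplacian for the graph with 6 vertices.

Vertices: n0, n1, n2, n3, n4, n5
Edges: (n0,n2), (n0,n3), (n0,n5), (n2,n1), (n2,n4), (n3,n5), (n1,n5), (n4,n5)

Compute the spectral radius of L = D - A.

Degrees: deg(n0) = 3, deg(n1) = 2, deg(n2) = 3, deg(n3) = 2, deg(n4) = 2, deg(n5) = 4.
L = D − A with rows/columns ordered (n0, n1, n2, n3, n4, n5):
  [ 3,  0, -1, -1,  0, -1]
  [ 0,  2, -1,  0,  0, -1]
  [-1, -1,  3,  0, -1,  0]
  [-1,  0,  0,  2,  0, -1]
  [ 0,  0, -1,  0,  2, -1]
  [-1, -1,  0, -1, -1,  4]
Characteristic polynomial: det(λI − L) = λ(λ² − 7λ + 8)(λ − 2)(λ − 3)(λ − 4).
Roots: λ = 0; (λ² − 7λ + 8) = 0 ⇒ λ = (7 ± √17)/2 ≈ 1.4384, 5.5616; (λ − 2) = 0 ⇒ λ = 2; (λ − 3) = 0 ⇒ λ = 3; (λ − 4) = 0 ⇒ λ = 4.
(Check: the roots sum (with multiplicity) to 16, matching trace L = Σdeg = 2·8 = 16.)
Laplacian eigenvalues: [0.0, 1.4384, 2.0, 3.0, 4.0, 5.5616]. Largest eigenvalue (spectral radius) = 5.5616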